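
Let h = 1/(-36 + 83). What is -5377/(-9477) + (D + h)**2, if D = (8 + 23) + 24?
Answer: 63388329685/20934693 ≈ 3027.9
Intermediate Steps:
h = 1/47 ≈ 0.021277
D = 55 (D = 31 + 24 = 55)
-5377/(-9477) + (D + h)**2 = -5377/(-9477) + (55 + 1/47)**2 = -5377*(-1/9477) + (2586/47)**2 = 5377/9477 + 6687396/2209 = 63388329685/20934693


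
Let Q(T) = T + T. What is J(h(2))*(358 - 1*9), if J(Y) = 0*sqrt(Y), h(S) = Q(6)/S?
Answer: 0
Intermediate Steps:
Q(T) = 2*T
h(S) = 12/S (h(S) = (2*6)/S = 12/S)
J(Y) = 0
J(h(2))*(358 - 1*9) = 0*(358 - 1*9) = 0*(358 - 9) = 0*349 = 0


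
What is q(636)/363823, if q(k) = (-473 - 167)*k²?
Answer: -258877440/363823 ≈ -711.55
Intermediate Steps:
q(k) = -640*k²
q(636)/363823 = -640*636²/363823 = -640*404496*(1/363823) = -258877440*1/363823 = -258877440/363823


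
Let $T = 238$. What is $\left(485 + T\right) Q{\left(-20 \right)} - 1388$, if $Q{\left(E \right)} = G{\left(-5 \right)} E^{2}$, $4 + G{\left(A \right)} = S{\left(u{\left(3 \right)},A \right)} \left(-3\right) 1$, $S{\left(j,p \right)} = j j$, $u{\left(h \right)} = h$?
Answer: $-8966588$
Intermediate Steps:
$S{\left(j,p \right)} = j^{2}$
$G{\left(A \right)} = -31$ ($G{\left(A \right)} = -4 + 3^{2} \left(-3\right) 1 = -4 + 9 \left(-3\right) 1 = -4 - 27 = -31$)
$Q{\left(E \right)} = - 31 E^{2}$
$\left(485 + T\right) Q{\left(-20 \right)} - 1388 = \left(485 + 238\right) \left(- 31 \left(-20\right)^{2}\right) - 1388 = 723 \left(\left(-31\right) 400\right) - 1388 = 723 \left(-12400\right) - 1388 = -8965200 - 1388 = -8966588$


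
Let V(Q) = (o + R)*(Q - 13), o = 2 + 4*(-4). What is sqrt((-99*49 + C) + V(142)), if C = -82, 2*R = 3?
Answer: I*sqrt(26182)/2 ≈ 80.904*I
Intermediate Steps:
R = 3/2 (R = (1/2)*3 = 3/2 ≈ 1.5000)
o = -14 (o = 2 - 16 = -14)
V(Q) = 325/2 - 25*Q/2 (V(Q) = (-14 + 3/2)*(Q - 13) = -25*(-13 + Q)/2 = 325/2 - 25*Q/2)
sqrt((-99*49 + C) + V(142)) = sqrt((-99*49 - 82) + (325/2 - 25/2*142)) = sqrt((-4851 - 82) + (325/2 - 1775)) = sqrt(-4933 - 3225/2) = sqrt(-13091/2) = I*sqrt(26182)/2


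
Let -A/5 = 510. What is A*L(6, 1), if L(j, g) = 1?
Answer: -2550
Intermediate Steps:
A = -2550 (A = -5*510 = -2550)
A*L(6, 1) = -2550*1 = -2550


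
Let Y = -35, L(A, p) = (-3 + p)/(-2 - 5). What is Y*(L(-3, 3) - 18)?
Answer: 630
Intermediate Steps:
L(A, p) = 3/7 - p/7 (L(A, p) = (-3 + p)/(-7) = (-3 + p)*(-1/7) = 3/7 - p/7)
Y*(L(-3, 3) - 18) = -35*((3/7 - 1/7*3) - 18) = -35*((3/7 - 3/7) - 18) = -35*(0 - 18) = -35*(-18) = 630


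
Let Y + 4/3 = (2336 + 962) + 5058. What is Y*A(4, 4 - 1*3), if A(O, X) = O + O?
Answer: 200512/3 ≈ 66837.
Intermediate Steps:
A(O, X) = 2*O
Y = 25064/3 (Y = -4/3 + ((2336 + 962) + 5058) = -4/3 + (3298 + 5058) = -4/3 + 8356 = 25064/3 ≈ 8354.7)
Y*A(4, 4 - 1*3) = 25064*(2*4)/3 = (25064/3)*8 = 200512/3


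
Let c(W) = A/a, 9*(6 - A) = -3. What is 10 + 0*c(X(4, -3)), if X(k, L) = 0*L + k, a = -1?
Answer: 10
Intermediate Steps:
A = 19/3 (A = 6 - 1/9*(-3) = 6 + 1/3 = 19/3 ≈ 6.3333)
X(k, L) = k (X(k, L) = 0 + k = k)
c(W) = -19/3 (c(W) = (19/3)/(-1) = (19/3)*(-1) = -19/3)
10 + 0*c(X(4, -3)) = 10 + 0*(-19/3) = 10 + 0 = 10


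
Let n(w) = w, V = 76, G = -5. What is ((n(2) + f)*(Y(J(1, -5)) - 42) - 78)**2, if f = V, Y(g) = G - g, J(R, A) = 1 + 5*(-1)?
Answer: 11778624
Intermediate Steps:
J(R, A) = -4 (J(R, A) = 1 - 5 = -4)
Y(g) = -5 - g
f = 76
((n(2) + f)*(Y(J(1, -5)) - 42) - 78)**2 = ((2 + 76)*((-5 - 1*(-4)) - 42) - 78)**2 = (78*((-5 + 4) - 42) - 78)**2 = (78*(-1 - 42) - 78)**2 = (78*(-43) - 78)**2 = (-3354 - 78)**2 = (-3432)**2 = 11778624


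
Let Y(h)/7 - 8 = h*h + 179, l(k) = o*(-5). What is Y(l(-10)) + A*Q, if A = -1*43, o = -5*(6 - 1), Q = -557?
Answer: 134635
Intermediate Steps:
o = -25 (o = -5*5 = -25)
A = -43
l(k) = 125 (l(k) = -25*(-5) = 125)
Y(h) = 1309 + 7*h**2 (Y(h) = 56 + 7*(h*h + 179) = 56 + 7*(h**2 + 179) = 56 + 7*(179 + h**2) = 56 + (1253 + 7*h**2) = 1309 + 7*h**2)
Y(l(-10)) + A*Q = (1309 + 7*125**2) - 43*(-557) = (1309 + 7*15625) + 23951 = (1309 + 109375) + 23951 = 110684 + 23951 = 134635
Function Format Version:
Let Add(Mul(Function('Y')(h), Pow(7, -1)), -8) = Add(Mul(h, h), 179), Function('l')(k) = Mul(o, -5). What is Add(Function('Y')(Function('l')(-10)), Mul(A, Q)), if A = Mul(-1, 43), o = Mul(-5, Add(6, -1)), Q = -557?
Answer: 134635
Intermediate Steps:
o = -25 (o = Mul(-5, 5) = -25)
A = -43
Function('l')(k) = 125 (Function('l')(k) = Mul(-25, -5) = 125)
Function('Y')(h) = Add(1309, Mul(7, Pow(h, 2))) (Function('Y')(h) = Add(56, Mul(7, Add(Mul(h, h), 179))) = Add(56, Mul(7, Add(Pow(h, 2), 179))) = Add(56, Mul(7, Add(179, Pow(h, 2)))) = Add(56, Add(1253, Mul(7, Pow(h, 2)))) = Add(1309, Mul(7, Pow(h, 2))))
Add(Function('Y')(Function('l')(-10)), Mul(A, Q)) = Add(Add(1309, Mul(7, Pow(125, 2))), Mul(-43, -557)) = Add(Add(1309, Mul(7, 15625)), 23951) = Add(Add(1309, 109375), 23951) = Add(110684, 23951) = 134635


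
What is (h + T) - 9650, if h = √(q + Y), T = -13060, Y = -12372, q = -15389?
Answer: -22710 + I*√27761 ≈ -22710.0 + 166.62*I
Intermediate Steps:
h = I*√27761 (h = √(-15389 - 12372) = √(-27761) = I*√27761 ≈ 166.62*I)
(h + T) - 9650 = (I*√27761 - 13060) - 9650 = (-13060 + I*√27761) - 9650 = -22710 + I*√27761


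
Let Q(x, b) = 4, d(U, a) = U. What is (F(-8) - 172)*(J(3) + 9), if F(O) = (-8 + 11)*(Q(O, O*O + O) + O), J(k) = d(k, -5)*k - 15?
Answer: -552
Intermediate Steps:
J(k) = -15 + k² (J(k) = k*k - 15 = k² - 15 = -15 + k²)
F(O) = 12 + 3*O (F(O) = (-8 + 11)*(4 + O) = 3*(4 + O) = 12 + 3*O)
(F(-8) - 172)*(J(3) + 9) = ((12 + 3*(-8)) - 172)*((-15 + 3²) + 9) = ((12 - 24) - 172)*((-15 + 9) + 9) = (-12 - 172)*(-6 + 9) = -184*3 = -552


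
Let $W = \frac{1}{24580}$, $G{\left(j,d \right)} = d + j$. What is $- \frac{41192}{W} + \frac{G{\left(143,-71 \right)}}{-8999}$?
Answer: $- \frac{9111481740712}{8999} \approx -1.0125 \cdot 10^{9}$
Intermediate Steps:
$W = \frac{1}{24580} \approx 4.0683 \cdot 10^{-5}$
$- \frac{41192}{W} + \frac{G{\left(143,-71 \right)}}{-8999} = - 41192 \frac{1}{\frac{1}{24580}} + \frac{-71 + 143}{-8999} = \left(-41192\right) 24580 + 72 \left(- \frac{1}{8999}\right) = -1012499360 - \frac{72}{8999} = - \frac{9111481740712}{8999}$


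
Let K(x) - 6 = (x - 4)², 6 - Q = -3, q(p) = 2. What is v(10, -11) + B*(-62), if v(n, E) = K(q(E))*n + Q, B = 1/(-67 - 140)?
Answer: 22625/207 ≈ 109.30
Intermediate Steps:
Q = 9 (Q = 6 - 1*(-3) = 6 + 3 = 9)
K(x) = 6 + (-4 + x)² (K(x) = 6 + (x - 4)² = 6 + (-4 + x)²)
B = -1/207 (B = 1/(-207) = -1/207 ≈ -0.0048309)
v(n, E) = 9 + 10*n (v(n, E) = (6 + (-4 + 2)²)*n + 9 = (6 + (-2)²)*n + 9 = (6 + 4)*n + 9 = 10*n + 9 = 9 + 10*n)
v(10, -11) + B*(-62) = (9 + 10*10) - 1/207*(-62) = (9 + 100) + 62/207 = 109 + 62/207 = 22625/207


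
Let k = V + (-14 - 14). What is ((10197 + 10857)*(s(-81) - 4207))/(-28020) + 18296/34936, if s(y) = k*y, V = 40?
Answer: 79372656027/20393890 ≈ 3892.0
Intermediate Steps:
k = 12 (k = 40 + (-14 - 14) = 40 - 28 = 12)
s(y) = 12*y
((10197 + 10857)*(s(-81) - 4207))/(-28020) + 18296/34936 = ((10197 + 10857)*(12*(-81) - 4207))/(-28020) + 18296/34936 = (21054*(-972 - 4207))*(-1/28020) + 18296*(1/34936) = (21054*(-5179))*(-1/28020) + 2287/4367 = -109038666*(-1/28020) + 2287/4367 = 18173111/4670 + 2287/4367 = 79372656027/20393890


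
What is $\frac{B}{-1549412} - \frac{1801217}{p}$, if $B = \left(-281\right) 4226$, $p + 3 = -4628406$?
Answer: $\frac{4143545346179}{3585656222754} \approx 1.1556$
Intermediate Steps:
$p = -4628409$ ($p = -3 - 4628406 = -4628409$)
$B = -1187506$
$\frac{B}{-1549412} - \frac{1801217}{p} = - \frac{1187506}{-1549412} - \frac{1801217}{-4628409} = \left(-1187506\right) \left(- \frac{1}{1549412}\right) - - \frac{1801217}{4628409} = \frac{593753}{774706} + \frac{1801217}{4628409} = \frac{4143545346179}{3585656222754}$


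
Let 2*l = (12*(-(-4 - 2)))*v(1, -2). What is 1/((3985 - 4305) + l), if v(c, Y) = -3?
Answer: -1/428 ≈ -0.0023364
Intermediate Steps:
l = -108 (l = ((12*(-(-4 - 2)))*(-3))/2 = ((12*(-1*(-6)))*(-3))/2 = ((12*6)*(-3))/2 = (72*(-3))/2 = (1/2)*(-216) = -108)
1/((3985 - 4305) + l) = 1/((3985 - 4305) - 108) = 1/(-320 - 108) = 1/(-428) = -1/428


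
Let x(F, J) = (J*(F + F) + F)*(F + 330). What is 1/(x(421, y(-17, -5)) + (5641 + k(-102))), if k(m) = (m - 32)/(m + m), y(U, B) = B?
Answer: -102/289669529 ≈ -3.5213e-7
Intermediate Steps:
k(m) = (-32 + m)/(2*m) (k(m) = (-32 + m)/((2*m)) = (-32 + m)*(1/(2*m)) = (-32 + m)/(2*m))
x(F, J) = (330 + F)*(F + 2*F*J) (x(F, J) = (J*(2*F) + F)*(330 + F) = (2*F*J + F)*(330 + F) = (F + 2*F*J)*(330 + F) = (330 + F)*(F + 2*F*J))
1/(x(421, y(-17, -5)) + (5641 + k(-102))) = 1/(421*(330 + 421 + 660*(-5) + 2*421*(-5)) + (5641 + (1/2)*(-32 - 102)/(-102))) = 1/(421*(330 + 421 - 3300 - 4210) + (5641 + (1/2)*(-1/102)*(-134))) = 1/(421*(-6759) + (5641 + 67/102)) = 1/(-2845539 + 575449/102) = 1/(-289669529/102) = -102/289669529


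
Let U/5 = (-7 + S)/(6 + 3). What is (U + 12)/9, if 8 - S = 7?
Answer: 26/27 ≈ 0.96296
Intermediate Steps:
S = 1 (S = 8 - 1*7 = 8 - 7 = 1)
U = -10/3 (U = 5*((-7 + 1)/(6 + 3)) = 5*(-6/9) = 5*(-6*⅑) = 5*(-⅔) = -10/3 ≈ -3.3333)
(U + 12)/9 = (-10/3 + 12)/9 = (⅑)*(26/3) = 26/27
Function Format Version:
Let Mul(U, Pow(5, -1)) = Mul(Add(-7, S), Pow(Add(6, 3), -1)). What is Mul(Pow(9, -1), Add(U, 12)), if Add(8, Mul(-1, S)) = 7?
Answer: Rational(26, 27) ≈ 0.96296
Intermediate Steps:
S = 1 (S = Add(8, Mul(-1, 7)) = Add(8, -7) = 1)
U = Rational(-10, 3) (U = Mul(5, Mul(Add(-7, 1), Pow(Add(6, 3), -1))) = Mul(5, Mul(-6, Pow(9, -1))) = Mul(5, Mul(-6, Rational(1, 9))) = Mul(5, Rational(-2, 3)) = Rational(-10, 3) ≈ -3.3333)
Mul(Pow(9, -1), Add(U, 12)) = Mul(Pow(9, -1), Add(Rational(-10, 3), 12)) = Mul(Rational(1, 9), Rational(26, 3)) = Rational(26, 27)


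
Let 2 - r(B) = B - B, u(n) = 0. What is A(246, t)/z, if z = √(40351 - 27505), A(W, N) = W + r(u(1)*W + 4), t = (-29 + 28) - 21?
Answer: 124*√12846/6423 ≈ 2.1881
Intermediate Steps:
r(B) = 2 (r(B) = 2 - (B - B) = 2 - 1*0 = 2 + 0 = 2)
t = -22 (t = -1 - 21 = -22)
A(W, N) = 2 + W (A(W, N) = W + 2 = 2 + W)
z = √12846 ≈ 113.34
A(246, t)/z = (2 + 246)/(√12846) = 248*(√12846/12846) = 124*√12846/6423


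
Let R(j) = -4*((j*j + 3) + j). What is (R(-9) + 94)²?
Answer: 42436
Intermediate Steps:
R(j) = -12 - 4*j - 4*j² (R(j) = -4*((j² + 3) + j) = -4*((3 + j²) + j) = -4*(3 + j + j²) = -12 - 4*j - 4*j²)
(R(-9) + 94)² = ((-12 - 4*(-9) - 4*(-9)²) + 94)² = ((-12 + 36 - 4*81) + 94)² = ((-12 + 36 - 324) + 94)² = (-300 + 94)² = (-206)² = 42436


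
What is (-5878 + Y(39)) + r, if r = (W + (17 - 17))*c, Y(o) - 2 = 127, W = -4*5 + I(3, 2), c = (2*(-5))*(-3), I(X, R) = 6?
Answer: -6169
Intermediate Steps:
c = 30 (c = -10*(-3) = 30)
W = -14 (W = -4*5 + 6 = -20 + 6 = -14)
Y(o) = 129 (Y(o) = 2 + 127 = 129)
r = -420 (r = (-14 + (17 - 17))*30 = (-14 + 0)*30 = -14*30 = -420)
(-5878 + Y(39)) + r = (-5878 + 129) - 420 = -5749 - 420 = -6169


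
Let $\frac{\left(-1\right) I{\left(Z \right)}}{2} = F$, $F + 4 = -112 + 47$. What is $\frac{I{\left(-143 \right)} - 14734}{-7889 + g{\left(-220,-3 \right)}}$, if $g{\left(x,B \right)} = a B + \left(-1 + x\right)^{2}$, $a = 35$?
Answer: $- \frac{14596}{40847} \approx -0.35733$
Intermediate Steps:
$F = -69$ ($F = -4 + \left(-112 + 47\right) = -4 - 65 = -69$)
$I{\left(Z \right)} = 138$ ($I{\left(Z \right)} = \left(-2\right) \left(-69\right) = 138$)
$g{\left(x,B \right)} = \left(-1 + x\right)^{2} + 35 B$ ($g{\left(x,B \right)} = 35 B + \left(-1 + x\right)^{2} = \left(-1 + x\right)^{2} + 35 B$)
$\frac{I{\left(-143 \right)} - 14734}{-7889 + g{\left(-220,-3 \right)}} = \frac{138 - 14734}{-7889 + \left(\left(-1 - 220\right)^{2} + 35 \left(-3\right)\right)} = - \frac{14596}{-7889 - \left(105 - \left(-221\right)^{2}\right)} = - \frac{14596}{-7889 + \left(48841 - 105\right)} = - \frac{14596}{-7889 + 48736} = - \frac{14596}{40847}$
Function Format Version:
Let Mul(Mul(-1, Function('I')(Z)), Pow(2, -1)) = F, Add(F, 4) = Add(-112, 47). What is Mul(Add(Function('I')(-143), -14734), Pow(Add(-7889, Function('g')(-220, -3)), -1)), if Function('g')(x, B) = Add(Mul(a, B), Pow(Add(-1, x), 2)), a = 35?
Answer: Rational(-14596, 40847) ≈ -0.35733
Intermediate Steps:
F = -69 (F = Add(-4, Add(-112, 47)) = Add(-4, -65) = -69)
Function('I')(Z) = 138 (Function('I')(Z) = Mul(-2, -69) = 138)
Function('g')(x, B) = Add(Pow(Add(-1, x), 2), Mul(35, B)) (Function('g')(x, B) = Add(Mul(35, B), Pow(Add(-1, x), 2)) = Add(Pow(Add(-1, x), 2), Mul(35, B)))
Mul(Add(Function('I')(-143), -14734), Pow(Add(-7889, Function('g')(-220, -3)), -1)) = Mul(Add(138, -14734), Pow(Add(-7889, Add(Pow(Add(-1, -220), 2), Mul(35, -3))), -1)) = Mul(-14596, Pow(Add(-7889, Add(Pow(-221, 2), -105)), -1)) = Mul(-14596, Pow(Add(-7889, Add(48841, -105)), -1)) = Mul(-14596, Pow(Add(-7889, 48736), -1)) = Mul(-14596, Pow(40847, -1)) = Mul(-14596, Rational(1, 40847)) = Rational(-14596, 40847)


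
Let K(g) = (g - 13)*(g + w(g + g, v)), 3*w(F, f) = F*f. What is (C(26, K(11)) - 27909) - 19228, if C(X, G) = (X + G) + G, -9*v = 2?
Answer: -1273009/27 ≈ -47149.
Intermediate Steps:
v = -2/9 (v = -1/9*2 = -2/9 ≈ -0.22222)
w(F, f) = F*f/3 (w(F, f) = (F*f)/3 = F*f/3)
K(g) = 23*g*(-13 + g)/27 (K(g) = (g - 13)*(g + (1/3)*(g + g)*(-2/9)) = (-13 + g)*(g + (1/3)*(2*g)*(-2/9)) = (-13 + g)*(g - 4*g/27) = (-13 + g)*(23*g/27) = 23*g*(-13 + g)/27)
C(X, G) = X + 2*G (C(X, G) = (G + X) + G = X + 2*G)
(C(26, K(11)) - 27909) - 19228 = ((26 + 2*((23/27)*11*(-13 + 11))) - 27909) - 19228 = ((26 + 2*((23/27)*11*(-2))) - 27909) - 19228 = ((26 + 2*(-506/27)) - 27909) - 19228 = ((26 - 1012/27) - 27909) - 19228 = (-310/27 - 27909) - 19228 = -753853/27 - 19228 = -1273009/27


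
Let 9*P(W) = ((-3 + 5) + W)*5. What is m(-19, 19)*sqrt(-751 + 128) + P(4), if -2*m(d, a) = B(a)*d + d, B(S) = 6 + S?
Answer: 10/3 + 247*I*sqrt(623) ≈ 3.3333 + 6165.1*I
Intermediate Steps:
m(d, a) = -d/2 - d*(6 + a)/2 (m(d, a) = -((6 + a)*d + d)/2 = -(d*(6 + a) + d)/2 = -(d + d*(6 + a))/2 = -d/2 - d*(6 + a)/2)
P(W) = 10/9 + 5*W/9 (P(W) = (((-3 + 5) + W)*5)/9 = ((2 + W)*5)/9 = (10 + 5*W)/9 = 10/9 + 5*W/9)
m(-19, 19)*sqrt(-751 + 128) + P(4) = (-1/2*(-19)*(7 + 19))*sqrt(-751 + 128) + (10/9 + (5/9)*4) = (-1/2*(-19)*26)*sqrt(-623) + (10/9 + 20/9) = 247*(I*sqrt(623)) + 10/3 = 247*I*sqrt(623) + 10/3 = 10/3 + 247*I*sqrt(623)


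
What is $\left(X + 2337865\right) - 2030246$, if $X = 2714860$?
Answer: $3022479$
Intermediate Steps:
$\left(X + 2337865\right) - 2030246 = \left(2714860 + 2337865\right) - 2030246 = 5052725 - 2030246 = 3022479$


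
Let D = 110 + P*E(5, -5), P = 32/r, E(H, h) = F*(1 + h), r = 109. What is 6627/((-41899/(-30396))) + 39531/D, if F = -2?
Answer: 5221503079/1012022 ≈ 5159.5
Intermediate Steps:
E(H, h) = -2 - 2*h (E(H, h) = -2*(1 + h) = -2 - 2*h)
P = 32/109 ≈ 0.29358
D = 12246/109 (D = 110 + 32*(-2 - 2*(-5))/109 = 110 + 32*(-2 + 10)/109 = 110 + (32/109)*8 = 110 + 256/109 = 12246/109 ≈ 112.35)
6627/((-41899/(-30396))) + 39531/D = 6627/((-41899/(-30396))) + 39531/(12246/109) = 6627/((-41899*(-1/30396))) + 39531*(109/12246) = 6627/(41899/30396) + 1436293/4082 = 6627*(30396/41899) + 1436293/4082 = 201434292/41899 + 1436293/4082 = 5221503079/1012022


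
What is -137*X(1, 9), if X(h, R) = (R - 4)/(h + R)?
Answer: -137/2 ≈ -68.500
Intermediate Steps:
X(h, R) = (-4 + R)/(R + h)
-137*X(1, 9) = -137*(-4 + 9)/(9 + 1) = -137*5/10 = -137*1/2 = -137/2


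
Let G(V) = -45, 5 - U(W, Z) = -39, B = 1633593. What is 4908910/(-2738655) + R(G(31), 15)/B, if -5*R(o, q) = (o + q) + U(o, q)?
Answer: -2673056227288/1491282545805 ≈ -1.7925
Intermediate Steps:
U(W, Z) = 44 (U(W, Z) = 5 - 1*(-39) = 5 + 39 = 44)
R(o, q) = -44/5 - o/5 - q/5 (R(o, q) = -((o + q) + 44)/5 = -(44 + o + q)/5 = -44/5 - o/5 - q/5)
4908910/(-2738655) + R(G(31), 15)/B = 4908910/(-2738655) + (-44/5 - ⅕*(-45) - ⅕*15)/1633593 = 4908910*(-1/2738655) + (-44/5 + 9 - 3)*(1/1633593) = -981782/547731 - 14/5*1/1633593 = -981782/547731 - 14/8167965 = -2673056227288/1491282545805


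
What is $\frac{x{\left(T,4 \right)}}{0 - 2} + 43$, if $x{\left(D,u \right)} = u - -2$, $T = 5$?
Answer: $40$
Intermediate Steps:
$x{\left(D,u \right)} = 2 + u$ ($x{\left(D,u \right)} = u + 2 = 2 + u$)
$\frac{x{\left(T,4 \right)}}{0 - 2} + 43 = \frac{2 + 4}{0 - 2} + 43 = \frac{1}{-2} \cdot 6 + 43 = \left(- \frac{1}{2}\right) 6 + 43 = -3 + 43 = 40$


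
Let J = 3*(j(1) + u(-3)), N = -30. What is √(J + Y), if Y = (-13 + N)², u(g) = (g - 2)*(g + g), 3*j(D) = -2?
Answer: √1937 ≈ 44.011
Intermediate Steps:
j(D) = -⅔ (j(D) = (⅓)*(-2) = -⅔)
u(g) = 2*g*(-2 + g) (u(g) = (-2 + g)*(2*g) = 2*g*(-2 + g))
Y = 1849 (Y = (-13 - 30)² = (-43)² = 1849)
J = 88 (J = 3*(-⅔ + 2*(-3)*(-2 - 3)) = 3*(-⅔ + 2*(-3)*(-5)) = 3*(-⅔ + 30) = 3*(88/3) = 88)
√(J + Y) = √(88 + 1849) = √1937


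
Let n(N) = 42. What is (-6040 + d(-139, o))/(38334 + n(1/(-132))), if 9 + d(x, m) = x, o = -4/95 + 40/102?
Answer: -119/738 ≈ -0.16125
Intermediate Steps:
o = 1696/4845 (o = -4*1/95 + 40*(1/102) = -4/95 + 20/51 = 1696/4845 ≈ 0.35005)
d(x, m) = -9 + x
(-6040 + d(-139, o))/(38334 + n(1/(-132))) = (-6040 + (-9 - 139))/(38334 + 42) = (-6040 - 148)/38376 = -6188*1/38376 = -119/738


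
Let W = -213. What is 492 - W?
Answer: 705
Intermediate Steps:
492 - W = 492 - 1*(-213) = 492 + 213 = 705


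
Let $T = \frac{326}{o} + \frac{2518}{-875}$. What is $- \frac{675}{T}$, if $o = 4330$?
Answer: $\frac{85246875}{353923} \approx 240.86$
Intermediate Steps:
$T = - \frac{1061769}{378875}$ ($T = \frac{326}{4330} + \frac{2518}{-875} = 326 \cdot \frac{1}{4330} + 2518 \left(- \frac{1}{875}\right) = \frac{163}{2165} - \frac{2518}{875} = - \frac{1061769}{378875} \approx -2.8024$)
$- \frac{675}{T} = - \frac{675}{- \frac{1061769}{378875}} = \left(-675\right) \left(- \frac{378875}{1061769}\right) = \frac{85246875}{353923}$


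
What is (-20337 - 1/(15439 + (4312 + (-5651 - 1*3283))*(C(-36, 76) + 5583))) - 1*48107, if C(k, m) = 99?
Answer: -1796433583659/26246765 ≈ -68444.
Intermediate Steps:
(-20337 - 1/(15439 + (4312 + (-5651 - 1*3283))*(C(-36, 76) + 5583))) - 1*48107 = (-20337 - 1/(15439 + (4312 + (-5651 - 1*3283))*(99 + 5583))) - 1*48107 = (-20337 - 1/(15439 + (4312 + (-5651 - 3283))*5682)) - 48107 = (-20337 - 1/(15439 + (4312 - 8934)*5682)) - 48107 = (-20337 - 1/(15439 - 4622*5682)) - 48107 = (-20337 - 1/(15439 - 26262204)) - 48107 = (-20337 - 1/(-26246765)) - 48107 = (-20337 - 1*(-1/26246765)) - 48107 = (-20337 + 1/26246765) - 48107 = -533780459804/26246765 - 48107 = -1796433583659/26246765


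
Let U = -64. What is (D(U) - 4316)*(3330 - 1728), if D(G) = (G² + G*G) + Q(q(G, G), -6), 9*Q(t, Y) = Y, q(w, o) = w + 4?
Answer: 6208284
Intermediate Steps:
q(w, o) = 4 + w
Q(t, Y) = Y/9
D(G) = -⅔ + 2*G² (D(G) = (G² + G*G) + (⅑)*(-6) = (G² + G²) - ⅔ = 2*G² - ⅔ = -⅔ + 2*G²)
(D(U) - 4316)*(3330 - 1728) = ((-⅔ + 2*(-64)²) - 4316)*(3330 - 1728) = ((-⅔ + 2*4096) - 4316)*1602 = ((-⅔ + 8192) - 4316)*1602 = (24574/3 - 4316)*1602 = (11626/3)*1602 = 6208284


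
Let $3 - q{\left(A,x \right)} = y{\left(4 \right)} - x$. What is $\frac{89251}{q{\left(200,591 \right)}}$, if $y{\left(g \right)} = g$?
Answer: $\frac{89251}{590} \approx 151.27$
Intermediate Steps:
$q{\left(A,x \right)} = -1 + x$ ($q{\left(A,x \right)} = 3 - \left(4 - x\right) = 3 + \left(-4 + x\right) = -1 + x$)
$\frac{89251}{q{\left(200,591 \right)}} = \frac{89251}{-1 + 591} = \frac{89251}{590}$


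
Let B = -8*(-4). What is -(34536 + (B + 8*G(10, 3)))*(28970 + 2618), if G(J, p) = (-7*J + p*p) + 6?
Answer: -1078035264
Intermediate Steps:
G(J, p) = 6 + p² - 7*J (G(J, p) = (-7*J + p²) + 6 = (p² - 7*J) + 6 = 6 + p² - 7*J)
B = 32
-(34536 + (B + 8*G(10, 3)))*(28970 + 2618) = -(34536 + (32 + 8*(6 + 3² - 7*10)))*(28970 + 2618) = -(34536 + (32 + 8*(6 + 9 - 70)))*31588 = -(34536 + (32 + 8*(-55)))*31588 = -(34536 + (32 - 440))*31588 = -(34536 - 408)*31588 = -34128*31588 = -1*1078035264 = -1078035264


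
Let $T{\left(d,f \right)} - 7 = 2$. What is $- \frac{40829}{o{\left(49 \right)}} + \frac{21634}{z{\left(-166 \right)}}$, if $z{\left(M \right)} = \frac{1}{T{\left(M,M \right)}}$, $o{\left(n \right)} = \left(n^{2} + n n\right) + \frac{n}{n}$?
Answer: $\frac{935132089}{4803} \approx 1.947 \cdot 10^{5}$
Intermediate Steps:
$o{\left(n \right)} = 1 + 2 n^{2}$ ($o{\left(n \right)} = \left(n^{2} + n^{2}\right) + 1 = 2 n^{2} + 1 = 1 + 2 n^{2}$)
$T{\left(d,f \right)} = 9$ ($T{\left(d,f \right)} = 7 + 2 = 9$)
$z{\left(M \right)} = \frac{1}{9}$
$- \frac{40829}{o{\left(49 \right)}} + \frac{21634}{z{\left(-166 \right)}} = - \frac{40829}{1 + 2 \cdot 49^{2}} + 21634 \frac{1}{\frac{1}{9}} = - \frac{40829}{1 + 2 \cdot 2401} + 21634 \cdot 9 = - \frac{40829}{1 + 4802} + 194706 = - \frac{40829}{4803} + 194706 = \frac{935132089}{4803}$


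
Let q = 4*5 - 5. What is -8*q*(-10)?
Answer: 1200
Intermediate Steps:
q = 15 (q = 20 - 5 = 15)
-8*q*(-10) = -8*15*(-10) = -120*(-10) = 1200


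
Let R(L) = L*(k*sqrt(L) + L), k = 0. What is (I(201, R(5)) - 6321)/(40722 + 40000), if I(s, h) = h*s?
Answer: -648/40361 ≈ -0.016055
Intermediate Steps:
R(L) = L**2 (R(L) = L*(0*sqrt(L) + L) = L*(0 + L) = L*L = L**2)
(I(201, R(5)) - 6321)/(40722 + 40000) = (5**2*201 - 6321)/(40722 + 40000) = (25*201 - 6321)/80722 = (5025 - 6321)*(1/80722) = -1296*1/80722 = -648/40361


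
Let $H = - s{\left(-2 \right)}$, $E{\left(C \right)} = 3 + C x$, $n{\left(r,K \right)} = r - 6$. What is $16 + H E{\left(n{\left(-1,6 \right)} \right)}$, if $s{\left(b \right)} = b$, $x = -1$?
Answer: $36$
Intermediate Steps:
$n{\left(r,K \right)} = -6 + r$ ($n{\left(r,K \right)} = r - 6 = -6 + r$)
$E{\left(C \right)} = 3 - C$ ($E{\left(C \right)} = 3 + C \left(-1\right) = 3 - C$)
$H = 2$ ($H = \left(-1\right) \left(-2\right) = 2$)
$16 + H E{\left(n{\left(-1,6 \right)} \right)} = 16 + 2 \left(3 - \left(-6 - 1\right)\right) = 16 + 2 \left(3 - -7\right) = 16 + 2 \left(3 + 7\right) = 16 + 2 \cdot 10 = 16 + 20 = 36$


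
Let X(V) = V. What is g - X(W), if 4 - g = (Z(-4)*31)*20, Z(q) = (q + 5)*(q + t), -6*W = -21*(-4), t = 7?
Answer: -1842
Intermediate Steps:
W = -14 (W = -(-7)*(-4)/2 = -⅙*84 = -14)
Z(q) = (5 + q)*(7 + q) (Z(q) = (q + 5)*(q + 7) = (5 + q)*(7 + q))
g = -1856 (g = 4 - (35 + (-4)² + 12*(-4))*31*20 = 4 - (35 + 16 - 48)*31*20 = 4 - 3*31*20 = 4 - 93*20 = 4 - 1*1860 = 4 - 1860 = -1856)
g - X(W) = -1856 - 1*(-14) = -1856 + 14 = -1842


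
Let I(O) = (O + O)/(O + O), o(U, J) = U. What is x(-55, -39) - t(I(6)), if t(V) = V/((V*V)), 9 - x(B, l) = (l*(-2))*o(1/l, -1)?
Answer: 10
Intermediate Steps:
x(B, l) = 11 (x(B, l) = 9 - l*(-2)/l = 9 - (-2*l)/l = 9 - 1*(-2) = 9 + 2 = 11)
I(O) = 1 (I(O) = (2*O)/((2*O)) = (2*O)*(1/(2*O)) = 1)
t(V) = 1/V (t(V) = V/(V²) = V/V² = 1/V)
x(-55, -39) - t(I(6)) = 11 - 1/1 = 11 - 1*1 = 11 - 1 = 10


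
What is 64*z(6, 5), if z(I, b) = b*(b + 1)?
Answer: 1920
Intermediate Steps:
z(I, b) = b*(1 + b)
64*z(6, 5) = 64*(5*(1 + 5)) = 64*(5*6) = 64*30 = 1920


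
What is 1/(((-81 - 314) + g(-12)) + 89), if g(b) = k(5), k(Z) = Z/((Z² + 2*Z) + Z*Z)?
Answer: -12/3671 ≈ -0.0032689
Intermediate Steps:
k(Z) = Z/(2*Z + 2*Z²) (k(Z) = Z/((Z² + 2*Z) + Z²) = Z/(2*Z + 2*Z²))
g(b) = 1/12 (g(b) = 1/(2*(1 + 5)) = (½)/6 = (½)*(⅙) = 1/12)
1/(((-81 - 314) + g(-12)) + 89) = 1/(((-81 - 314) + 1/12) + 89) = 1/((-395 + 1/12) + 89) = 1/(-4739/12 + 89) = 1/(-3671/12) = -12/3671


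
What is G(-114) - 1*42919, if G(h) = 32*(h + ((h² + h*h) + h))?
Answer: 781529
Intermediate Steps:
G(h) = 64*h + 64*h² (G(h) = 32*(h + ((h² + h²) + h)) = 32*(h + (2*h² + h)) = 32*(h + (h + 2*h²)) = 32*(2*h + 2*h²) = 64*h + 64*h²)
G(-114) - 1*42919 = 64*(-114)*(1 - 114) - 1*42919 = 64*(-114)*(-113) - 42919 = 824448 - 42919 = 781529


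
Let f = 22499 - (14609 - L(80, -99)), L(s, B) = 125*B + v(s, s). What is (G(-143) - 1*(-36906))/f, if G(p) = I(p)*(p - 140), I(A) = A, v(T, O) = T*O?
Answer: 15475/383 ≈ 40.405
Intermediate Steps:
v(T, O) = O*T
G(p) = p*(-140 + p) (G(p) = p*(p - 140) = p*(-140 + p))
L(s, B) = s**2 + 125*B (L(s, B) = 125*B + s*s = 125*B + s**2 = s**2 + 125*B)
f = 1915 (f = 22499 - (14609 - (80**2 + 125*(-99))) = 22499 - (14609 - (6400 - 12375)) = 22499 - (14609 - 1*(-5975)) = 22499 - (14609 + 5975) = 22499 - 1*20584 = 22499 - 20584 = 1915)
(G(-143) - 1*(-36906))/f = (-143*(-140 - 143) - 1*(-36906))/1915 = (-143*(-283) + 36906)*(1/1915) = (40469 + 36906)*(1/1915) = 77375*(1/1915) = 15475/383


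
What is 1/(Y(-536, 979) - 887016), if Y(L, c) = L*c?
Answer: -1/1411760 ≈ -7.0834e-7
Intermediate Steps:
1/(Y(-536, 979) - 887016) = 1/(-536*979 - 887016) = 1/(-524744 - 887016) = 1/(-1411760) = -1/1411760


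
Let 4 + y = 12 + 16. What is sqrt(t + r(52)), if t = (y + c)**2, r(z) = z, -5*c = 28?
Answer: 2*sqrt(2441)/5 ≈ 19.763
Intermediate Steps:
y = 24 (y = -4 + (12 + 16) = -4 + 28 = 24)
c = -28/5 (c = -1/5*28 = -28/5 ≈ -5.6000)
t = 8464/25 (t = (24 - 28/5)**2 = (92/5)**2 = 8464/25 ≈ 338.56)
sqrt(t + r(52)) = sqrt(8464/25 + 52) = sqrt(9764/25) = 2*sqrt(2441)/5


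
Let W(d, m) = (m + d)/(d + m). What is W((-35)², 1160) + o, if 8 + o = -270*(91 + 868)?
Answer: -258937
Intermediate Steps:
o = -258938 (o = -8 - 270*(91 + 868) = -8 - 270*959 = -8 - 258930 = -258938)
W(d, m) = 1 (W(d, m) = (d + m)/(d + m) = 1)
W((-35)², 1160) + o = 1 - 258938 = -258937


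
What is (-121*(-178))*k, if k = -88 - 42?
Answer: -2799940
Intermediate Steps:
k = -130
(-121*(-178))*k = -121*(-178)*(-130) = 21538*(-130) = -2799940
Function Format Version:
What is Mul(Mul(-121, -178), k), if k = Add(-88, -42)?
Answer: -2799940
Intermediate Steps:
k = -130
Mul(Mul(-121, -178), k) = Mul(Mul(-121, -178), -130) = Mul(21538, -130) = -2799940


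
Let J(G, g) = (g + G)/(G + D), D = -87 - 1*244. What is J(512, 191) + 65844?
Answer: 11918467/181 ≈ 65848.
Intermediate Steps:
D = -331 (D = -87 - 244 = -331)
J(G, g) = (G + g)/(-331 + G) (J(G, g) = (g + G)/(G - 331) = (G + g)/(-331 + G))
J(512, 191) + 65844 = (512 + 191)/(-331 + 512) + 65844 = 703/181 + 65844 = 11918467/181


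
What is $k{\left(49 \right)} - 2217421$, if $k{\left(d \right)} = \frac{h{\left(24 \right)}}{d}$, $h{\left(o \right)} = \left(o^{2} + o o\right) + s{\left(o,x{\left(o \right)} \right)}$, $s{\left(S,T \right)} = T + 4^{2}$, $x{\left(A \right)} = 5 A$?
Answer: $- \frac{15521763}{7} \approx -2.2174 \cdot 10^{6}$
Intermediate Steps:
$s{\left(S,T \right)} = 16 + T$ ($s{\left(S,T \right)} = T + 16 = 16 + T$)
$h{\left(o \right)} = 16 + 2 o^{2} + 5 o$ ($h{\left(o \right)} = \left(o^{2} + o o\right) + \left(16 + 5 o\right) = \left(o^{2} + o^{2}\right) + \left(16 + 5 o\right) = 2 o^{2} + \left(16 + 5 o\right) = 16 + 2 o^{2} + 5 o$)
$k{\left(d \right)} = \frac{1288}{d}$ ($k{\left(d \right)} = \frac{16 + 2 \cdot 24^{2} + 5 \cdot 24}{d} = \frac{16 + 2 \cdot 576 + 120}{d} = \frac{16 + 1152 + 120}{d} = \frac{1288}{d}$)
$k{\left(49 \right)} - 2217421 = \frac{1288}{49} - 2217421 = 1288 \cdot \frac{1}{49} - 2217421 = \frac{184}{7} - 2217421 = - \frac{15521763}{7}$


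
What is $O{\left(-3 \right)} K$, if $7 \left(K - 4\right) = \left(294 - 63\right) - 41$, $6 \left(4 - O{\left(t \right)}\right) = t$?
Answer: $\frac{981}{7} \approx 140.14$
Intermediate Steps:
$O{\left(t \right)} = 4 - \frac{t}{6}$
$K = \frac{218}{7}$ ($K = 4 + \frac{\left(294 - 63\right) - 41}{7} = 4 + \frac{231 - 41}{7} = 4 + \frac{1}{7} \cdot 190 = 4 + \frac{190}{7} = \frac{218}{7} \approx 31.143$)
$O{\left(-3 \right)} K = \left(4 - - \frac{1}{2}\right) \frac{218}{7} = \left(4 + \frac{1}{2}\right) \frac{218}{7} = \frac{9}{2} \cdot \frac{218}{7} = \frac{981}{7}$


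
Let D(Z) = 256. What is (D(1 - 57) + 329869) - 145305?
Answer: 184820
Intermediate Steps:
(D(1 - 57) + 329869) - 145305 = (256 + 329869) - 145305 = 330125 - 145305 = 184820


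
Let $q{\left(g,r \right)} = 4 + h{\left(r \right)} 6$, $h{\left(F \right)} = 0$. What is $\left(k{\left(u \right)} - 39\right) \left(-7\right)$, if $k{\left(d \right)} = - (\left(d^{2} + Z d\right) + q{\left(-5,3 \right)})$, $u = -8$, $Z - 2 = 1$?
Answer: $581$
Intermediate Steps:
$Z = 3$ ($Z = 2 + 1 = 3$)
$q{\left(g,r \right)} = 4$ ($q{\left(g,r \right)} = 4 + 0 \cdot 6 = 4 + 0 = 4$)
$k{\left(d \right)} = -4 - d^{2} - 3 d$ ($k{\left(d \right)} = - (\left(d^{2} + 3 d\right) + 4) = - (4 + d^{2} + 3 d) = -4 - d^{2} - 3 d$)
$\left(k{\left(u \right)} - 39\right) \left(-7\right) = \left(\left(-4 - \left(-8\right)^{2} - -24\right) - 39\right) \left(-7\right) = \left(\left(-4 - 64 + 24\right) - 39\right) \left(-7\right) = \left(-44 - 39\right) \left(-7\right) = \left(-83\right) \left(-7\right) = 581$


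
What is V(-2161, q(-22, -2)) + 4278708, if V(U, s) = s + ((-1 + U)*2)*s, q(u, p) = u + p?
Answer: 4382460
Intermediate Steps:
q(u, p) = p + u
V(U, s) = s + s*(-2 + 2*U) (V(U, s) = s + (-2 + 2*U)*s = s + s*(-2 + 2*U))
V(-2161, q(-22, -2)) + 4278708 = (-2 - 22)*(-1 + 2*(-2161)) + 4278708 = -24*(-1 - 4322) + 4278708 = -24*(-4323) + 4278708 = 103752 + 4278708 = 4382460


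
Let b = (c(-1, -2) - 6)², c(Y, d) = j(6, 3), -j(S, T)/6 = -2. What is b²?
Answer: 1296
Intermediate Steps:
j(S, T) = 12 (j(S, T) = -6*(-2) = 12)
c(Y, d) = 12
b = 36 (b = (12 - 6)² = 6² = 36)
b² = 36² = 1296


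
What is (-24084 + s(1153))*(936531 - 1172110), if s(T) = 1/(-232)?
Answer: 1316295071131/232 ≈ 5.6737e+9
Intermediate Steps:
s(T) = -1/232
(-24084 + s(1153))*(936531 - 1172110) = (-24084 - 1/232)*(936531 - 1172110) = -5587489/232*(-235579) = 1316295071131/232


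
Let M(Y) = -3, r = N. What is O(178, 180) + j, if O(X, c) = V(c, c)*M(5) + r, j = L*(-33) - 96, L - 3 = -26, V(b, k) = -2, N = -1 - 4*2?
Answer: 660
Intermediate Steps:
N = -9 (N = -1 - 8 = -9)
r = -9
L = -23 (L = 3 - 26 = -23)
j = 663 (j = -23*(-33) - 96 = 759 - 96 = 663)
O(X, c) = -3 (O(X, c) = -2*(-3) - 9 = 6 - 9 = -3)
O(178, 180) + j = -3 + 663 = 660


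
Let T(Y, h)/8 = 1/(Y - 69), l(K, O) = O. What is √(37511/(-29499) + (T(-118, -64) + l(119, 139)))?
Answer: √4189733269135854/5516313 ≈ 11.734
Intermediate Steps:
T(Y, h) = 8/(-69 + Y) (T(Y, h) = 8/(Y - 69) = 8/(-69 + Y))
√(37511/(-29499) + (T(-118, -64) + l(119, 139))) = √(37511/(-29499) + (8/(-69 - 118) + 139)) = √(37511*(-1/29499) + (8/(-187) + 139)) = √(-37511/29499 + (8*(-1/187) + 139)) = √(-37511/29499 + (-8/187 + 139)) = √(-37511/29499 + 25985/187) = √(759516958/5516313) = √4189733269135854/5516313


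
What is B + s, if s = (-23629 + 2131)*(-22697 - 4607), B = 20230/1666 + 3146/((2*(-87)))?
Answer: 357471664112/609 ≈ 5.8698e+8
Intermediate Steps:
B = -3616/609 (B = 20230*(1/1666) + 3146/(-174) = 85/7 + 3146*(-1/174) = 85/7 - 1573/87 = -3616/609 ≈ -5.9376)
s = 586981392 (s = -21498*(-27304) = 586981392)
B + s = -3616/609 + 586981392 = 357471664112/609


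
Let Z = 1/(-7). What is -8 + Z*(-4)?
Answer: -52/7 ≈ -7.4286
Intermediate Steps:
Z = -⅐ ≈ -0.14286
-8 + Z*(-4) = -8 - ⅐*(-4) = -8 + 4/7 = -52/7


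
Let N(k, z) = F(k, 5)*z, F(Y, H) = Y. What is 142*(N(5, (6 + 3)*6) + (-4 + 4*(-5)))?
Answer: 34932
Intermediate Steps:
N(k, z) = k*z
142*(N(5, (6 + 3)*6) + (-4 + 4*(-5))) = 142*(5*((6 + 3)*6) + (-4 + 4*(-5))) = 142*(5*(9*6) + (-4 - 20)) = 142*(5*54 - 24) = 142*(270 - 24) = 142*246 = 34932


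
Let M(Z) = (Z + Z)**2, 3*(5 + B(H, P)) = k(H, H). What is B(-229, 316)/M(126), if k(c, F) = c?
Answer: -61/47628 ≈ -0.0012808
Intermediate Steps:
B(H, P) = -5 + H/3
M(Z) = 4*Z**2 (M(Z) = (2*Z)**2 = 4*Z**2)
B(-229, 316)/M(126) = (-5 + (1/3)*(-229))/((4*126**2)) = (-5 - 229/3)/((4*15876)) = -244/3/63504 = -244/3*1/63504 = -61/47628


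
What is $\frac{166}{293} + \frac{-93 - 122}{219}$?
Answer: $- \frac{26641}{64167} \approx -0.41518$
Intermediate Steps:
$\frac{166}{293} + \frac{-93 - 122}{219} = 166 \cdot \frac{1}{293} + \left(-93 - 122\right) \frac{1}{219} = \frac{166}{293} - \frac{215}{219} = - \frac{26641}{64167}$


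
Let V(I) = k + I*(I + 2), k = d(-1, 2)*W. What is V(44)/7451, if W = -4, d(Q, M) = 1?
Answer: 2020/7451 ≈ 0.27110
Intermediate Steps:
k = -4 (k = 1*(-4) = -4)
V(I) = -4 + I*(2 + I) (V(I) = -4 + I*(I + 2) = -4 + I*(2 + I))
V(44)/7451 = (-4 + 44² + 2*44)/7451 = (-4 + 1936 + 88)*(1/7451) = 2020*(1/7451) = 2020/7451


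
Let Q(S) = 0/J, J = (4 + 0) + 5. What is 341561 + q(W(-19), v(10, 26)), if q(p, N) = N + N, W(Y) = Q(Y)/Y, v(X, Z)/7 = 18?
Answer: 341813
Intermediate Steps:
v(X, Z) = 126 (v(X, Z) = 7*18 = 126)
J = 9 (J = 4 + 5 = 9)
Q(S) = 0 (Q(S) = 0/9 = 0*(1/9) = 0)
W(Y) = 0 (W(Y) = 0/Y = 0)
q(p, N) = 2*N
341561 + q(W(-19), v(10, 26)) = 341561 + 2*126 = 341561 + 252 = 341813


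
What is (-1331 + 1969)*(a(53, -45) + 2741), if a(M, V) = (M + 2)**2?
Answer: 3678708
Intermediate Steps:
a(M, V) = (2 + M)**2
(-1331 + 1969)*(a(53, -45) + 2741) = (-1331 + 1969)*((2 + 53)**2 + 2741) = 638*(55**2 + 2741) = 638*(3025 + 2741) = 638*5766 = 3678708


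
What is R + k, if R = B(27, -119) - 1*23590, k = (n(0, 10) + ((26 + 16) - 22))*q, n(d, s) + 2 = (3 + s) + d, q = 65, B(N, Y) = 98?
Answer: -21477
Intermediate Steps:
n(d, s) = 1 + d + s (n(d, s) = -2 + ((3 + s) + d) = -2 + (3 + d + s) = 1 + d + s)
k = 2015 (k = ((1 + 0 + 10) + ((26 + 16) - 22))*65 = (11 + (42 - 22))*65 = (11 + 20)*65 = 31*65 = 2015)
R = -23492 (R = 98 - 1*23590 = 98 - 23590 = -23492)
R + k = -23492 + 2015 = -21477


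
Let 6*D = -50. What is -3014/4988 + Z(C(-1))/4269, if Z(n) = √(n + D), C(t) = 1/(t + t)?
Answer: -1507/2494 + I*√318/25614 ≈ -0.60425 + 0.0006962*I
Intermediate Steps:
D = -25/3 (D = (⅙)*(-50) = -25/3 ≈ -8.3333)
C(t) = 1/(2*t)
Z(n) = √(-25/3 + n) (Z(n) = √(n - 25/3) = √(-25/3 + n))
-3014/4988 + Z(C(-1))/4269 = -3014/4988 + (√(-75 + 9*((½)/(-1)))/3)/4269 = -3014*1/4988 + (√(-75 + 9*((½)*(-1)))/3)*(1/4269) = -1507/2494 + (√(-75 + 9*(-½))/3)*(1/4269) = -1507/2494 + (√(-75 - 9/2)/3)*(1/4269) = -1507/2494 + (√(-159/2)/3)*(1/4269) = -1507/2494 + ((I*√318/2)/3)*(1/4269) = -1507/2494 + (I*√318/6)*(1/4269) = -1507/2494 + I*√318/25614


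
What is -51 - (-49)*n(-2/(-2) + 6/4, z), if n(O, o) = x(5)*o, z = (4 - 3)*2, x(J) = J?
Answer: 439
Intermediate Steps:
z = 2 (z = 1*2 = 2)
n(O, o) = 5*o
-51 - (-49)*n(-2/(-2) + 6/4, z) = -51 - (-49)*5*2 = -51 - (-49)*10 = -51 - 49*(-10) = -51 + 490 = 439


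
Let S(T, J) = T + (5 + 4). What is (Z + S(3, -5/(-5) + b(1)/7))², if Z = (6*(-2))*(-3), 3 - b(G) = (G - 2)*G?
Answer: 2304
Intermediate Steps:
b(G) = 3 - G*(-2 + G) (b(G) = 3 - (G - 2)*G = 3 - (-2 + G)*G = 3 - G*(-2 + G))
S(T, J) = 9 + T (S(T, J) = T + 9 = 9 + T)
Z = 36 (Z = -12*(-3) = 36)
(Z + S(3, -5/(-5) + b(1)/7))² = (36 + (9 + 3))² = (36 + 12)² = 48² = 2304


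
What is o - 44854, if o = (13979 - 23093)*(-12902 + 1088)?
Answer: 107627942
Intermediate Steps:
o = 107672796 (o = -9114*(-11814) = 107672796)
o - 44854 = 107672796 - 44854 = 107627942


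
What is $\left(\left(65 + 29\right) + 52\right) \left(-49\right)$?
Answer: $-7154$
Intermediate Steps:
$\left(\left(65 + 29\right) + 52\right) \left(-49\right) = \left(94 + 52\right) \left(-49\right) = 146 \left(-49\right) = -7154$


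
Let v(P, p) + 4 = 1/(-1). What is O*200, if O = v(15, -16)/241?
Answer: -1000/241 ≈ -4.1494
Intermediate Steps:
v(P, p) = -5 (v(P, p) = -4 + 1/(-1) = -4 - 1 = -5)
O = -5/241 ≈ -0.020747
O*200 = -5/241*200 = -1000/241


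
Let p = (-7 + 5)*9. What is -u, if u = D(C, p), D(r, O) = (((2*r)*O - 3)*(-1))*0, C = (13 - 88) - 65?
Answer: 0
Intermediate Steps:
p = -18 (p = -2*9 = -18)
C = -140 (C = -75 - 65 = -140)
D(r, O) = 0 (D(r, O) = ((2*O*r - 3)*(-1))*0 = ((-3 + 2*O*r)*(-1))*0 = (3 - 2*O*r)*0 = 0)
u = 0
-u = -1*0 = 0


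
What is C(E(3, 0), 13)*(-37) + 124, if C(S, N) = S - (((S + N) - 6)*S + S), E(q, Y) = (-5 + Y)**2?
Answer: 29724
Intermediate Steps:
C(S, N) = -S*(-6 + N + S) (C(S, N) = S - (((N + S) - 6)*S + S) = S - ((-6 + N + S)*S + S) = S - (S*(-6 + N + S) + S) = S - (S + S*(-6 + N + S)) = S + (-S - S*(-6 + N + S)) = -S*(-6 + N + S))
C(E(3, 0), 13)*(-37) + 124 = ((-5 + 0)**2*(6 - 1*13 - (-5 + 0)**2))*(-37) + 124 = ((-5)**2*(6 - 13 - 1*(-5)**2))*(-37) + 124 = (25*(6 - 13 - 1*25))*(-37) + 124 = (25*(6 - 13 - 25))*(-37) + 124 = (25*(-32))*(-37) + 124 = -800*(-37) + 124 = 29600 + 124 = 29724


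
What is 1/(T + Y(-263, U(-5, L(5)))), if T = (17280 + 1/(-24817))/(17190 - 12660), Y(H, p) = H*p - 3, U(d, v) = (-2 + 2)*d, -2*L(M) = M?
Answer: 112421010/91574729 ≈ 1.2276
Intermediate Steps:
L(M) = -M/2
U(d, v) = 0 (U(d, v) = 0*d = 0)
Y(H, p) = -3 + H*p
T = 428837759/112421010 (T = (17280 - 1/24817)/4530 = (428837759/24817)*(1/4530) = 428837759/112421010 ≈ 3.8146)
1/(T + Y(-263, U(-5, L(5)))) = 1/(428837759/112421010 + (-3 - 263*0)) = 1/(428837759/112421010 + (-3 + 0)) = 1/(428837759/112421010 - 3) = 1/(91574729/112421010) = 112421010/91574729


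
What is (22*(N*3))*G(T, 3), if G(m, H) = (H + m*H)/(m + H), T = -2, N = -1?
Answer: 198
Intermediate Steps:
G(m, H) = (H + H*m)/(H + m)
(22*(N*3))*G(T, 3) = (22*(-1*3))*(3*(1 - 2)/(3 - 2)) = (22*(-3))*(3*(-1)/1) = -198*(-1) = -66*(-3) = 198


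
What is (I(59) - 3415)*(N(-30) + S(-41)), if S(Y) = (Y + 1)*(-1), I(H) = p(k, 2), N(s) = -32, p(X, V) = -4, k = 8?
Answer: -27352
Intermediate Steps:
I(H) = -4
S(Y) = -1 - Y (S(Y) = (1 + Y)*(-1) = -1 - Y)
(I(59) - 3415)*(N(-30) + S(-41)) = (-4 - 3415)*(-32 + (-1 - 1*(-41))) = -3419*(-32 + (-1 + 41)) = -3419*(-32 + 40) = -3419*8 = -27352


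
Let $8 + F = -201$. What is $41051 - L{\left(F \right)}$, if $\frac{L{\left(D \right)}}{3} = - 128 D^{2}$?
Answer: $16814555$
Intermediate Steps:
$F = -209$ ($F = -8 - 201 = -209$)
$L{\left(D \right)} = - 384 D^{2}$ ($L{\left(D \right)} = 3 \left(- 128 D^{2}\right) = - 384 D^{2}$)
$41051 - L{\left(F \right)} = 41051 - - 384 \left(-209\right)^{2} = 41051 - \left(-384\right) 43681 = 41051 - -16773504 = 41051 + 16773504 = 16814555$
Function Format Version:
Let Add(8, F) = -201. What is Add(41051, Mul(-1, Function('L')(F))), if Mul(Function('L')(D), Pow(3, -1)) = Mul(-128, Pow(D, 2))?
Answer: 16814555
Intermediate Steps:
F = -209 (F = Add(-8, -201) = -209)
Function('L')(D) = Mul(-384, Pow(D, 2)) (Function('L')(D) = Mul(3, Mul(-128, Pow(D, 2))) = Mul(-384, Pow(D, 2)))
Add(41051, Mul(-1, Function('L')(F))) = Add(41051, Mul(-1, Mul(-384, Pow(-209, 2)))) = Add(41051, Mul(-1, Mul(-384, 43681))) = Add(41051, Mul(-1, -16773504)) = Add(41051, 16773504) = 16814555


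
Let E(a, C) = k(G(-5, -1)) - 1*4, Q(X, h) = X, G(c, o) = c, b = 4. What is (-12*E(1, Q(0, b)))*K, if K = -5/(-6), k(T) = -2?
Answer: 60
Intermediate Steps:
E(a, C) = -6 (E(a, C) = -2 - 1*4 = -2 - 4 = -6)
K = ⅚ (K = -5*(-⅙) = ⅚ ≈ 0.83333)
(-12*E(1, Q(0, b)))*K = -12*(-6)*(⅚) = 72*(⅚) = 60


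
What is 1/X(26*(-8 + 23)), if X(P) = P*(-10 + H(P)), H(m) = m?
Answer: 1/148200 ≈ 6.7476e-6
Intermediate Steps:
X(P) = P*(-10 + P)
1/X(26*(-8 + 23)) = 1/((26*(-8 + 23))*(-10 + 26*(-8 + 23))) = 1/((26*15)*(-10 + 26*15)) = 1/(390*(-10 + 390)) = 1/(390*380) = 1/148200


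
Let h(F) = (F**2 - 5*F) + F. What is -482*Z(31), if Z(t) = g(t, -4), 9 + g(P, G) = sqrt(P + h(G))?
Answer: 4338 - 1446*sqrt(7) ≈ 512.24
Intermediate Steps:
h(F) = F**2 - 4*F
g(P, G) = -9 + sqrt(P + G*(-4 + G))
Z(t) = -9 + sqrt(32 + t) (Z(t) = -9 + sqrt(t - 4*(-4 - 4)) = -9 + sqrt(t - 4*(-8)) = -9 + sqrt(t + 32) = -9 + sqrt(32 + t))
-482*Z(31) = -482*(-9 + sqrt(32 + 31)) = -482*(-9 + sqrt(63)) = -482*(-9 + 3*sqrt(7)) = 4338 - 1446*sqrt(7)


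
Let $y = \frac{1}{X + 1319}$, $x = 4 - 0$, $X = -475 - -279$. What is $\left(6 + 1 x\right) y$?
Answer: $\frac{10}{1123} \approx 0.0089047$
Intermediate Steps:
$X = -196$ ($X = -475 + 279 = -196$)
$x = 4$ ($x = 4 + 0 = 4$)
$y = \frac{1}{1123}$ ($y = \frac{1}{-196 + 1319} = \frac{1}{1123} \approx 0.00089047$)
$\left(6 + 1 x\right) y = \left(6 + 1 \cdot 4\right) \frac{1}{1123} = \left(6 + 4\right) \frac{1}{1123} = 10 \cdot \frac{1}{1123} = \frac{10}{1123}$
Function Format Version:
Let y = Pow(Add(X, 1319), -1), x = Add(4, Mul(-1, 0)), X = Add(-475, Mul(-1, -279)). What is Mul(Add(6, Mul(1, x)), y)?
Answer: Rational(10, 1123) ≈ 0.0089047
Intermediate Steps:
X = -196 (X = Add(-475, 279) = -196)
x = 4 (x = Add(4, 0) = 4)
y = Rational(1, 1123) (y = Pow(Add(-196, 1319), -1) = Pow(1123, -1) = Rational(1, 1123) ≈ 0.00089047)
Mul(Add(6, Mul(1, x)), y) = Mul(Add(6, Mul(1, 4)), Rational(1, 1123)) = Mul(Add(6, 4), Rational(1, 1123)) = Mul(10, Rational(1, 1123)) = Rational(10, 1123)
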